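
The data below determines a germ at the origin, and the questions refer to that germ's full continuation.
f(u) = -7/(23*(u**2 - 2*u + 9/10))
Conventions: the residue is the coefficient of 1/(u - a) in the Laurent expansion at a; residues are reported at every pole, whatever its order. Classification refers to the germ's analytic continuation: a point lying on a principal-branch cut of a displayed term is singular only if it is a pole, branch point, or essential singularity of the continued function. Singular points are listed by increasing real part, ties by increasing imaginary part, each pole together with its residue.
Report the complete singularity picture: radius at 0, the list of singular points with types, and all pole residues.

Denominator factor (u**2 - 2*u + 9/10): discriminant 2/5, real irrational roots 1 + (1/10)*sqrt(10) and 1 - (1/10)*sqrt(10); poles of order 1, moduli 1 + (1/10)*sqrt(10) and 1 - (1/10)*sqrt(10).
The radius of convergence is the smallest modulus among the singular points: 1 - (1/10)*sqrt(10).
The factor u**2 - 2*u + 9/10 splits as (u - a)(u - a') with a = 1 - (1/10)*sqrt(10), a' = 1 + (1/10)*sqrt(10). At the order-1 pole a set g(u) = (u - a)*f(u) = [-7/23] / (u - a').
Simple pole: residue = g(a) at a = 1 - (1/10)*sqrt(10), which is (7/46)*sqrt(10).
The factor u**2 - 2*u + 9/10 splits as (u - a)(u - a') with a = 1 + (1/10)*sqrt(10), a' = 1 - (1/10)*sqrt(10). At the order-1 pole a set g(u) = (u - a)*f(u) = [-7/23] / (u - a').
Simple pole: residue = g(a) at a = 1 + (1/10)*sqrt(10), which is -(7/46)*sqrt(10).
List the singular points by increasing real part (a conjugate pair: the negative imaginary part first).

Radius of convergence at 0: 1 - (1/10)*sqrt(10).
At 1 - (1/10)*sqrt(10): a pole of order 1; residue (7/46)*sqrt(10).
At 1 + (1/10)*sqrt(10): a pole of order 1; residue -(7/46)*sqrt(10).


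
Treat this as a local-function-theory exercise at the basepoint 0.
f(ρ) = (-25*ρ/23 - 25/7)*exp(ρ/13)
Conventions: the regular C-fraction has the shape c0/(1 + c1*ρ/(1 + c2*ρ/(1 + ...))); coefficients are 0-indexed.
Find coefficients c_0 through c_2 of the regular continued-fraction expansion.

Taylor coefficients (expand at 0): a_0 = -25/7, a_1 = -2850/2093, a_2 = -5125/54418.
c0 = a_0 = -25/7. Peel one level at a time: if S = 1 + c*ρ/S' with S'(0) = 1, then c is the ρ-coefficient of S and S' = c*ρ/(S - 1).
S_1 = c0/f = 1 + (-114/299)*ρ + (21277/178802)*ρ^2 + ...; c1 = -114/299.
S_2 = c1*ρ/(S_1 - 1) = 1 + (21277/68172)*ρ + ...; c2 = 21277/68172.

The regular C-fraction coefficients are [-25/7, -114/299, 21277/68172].


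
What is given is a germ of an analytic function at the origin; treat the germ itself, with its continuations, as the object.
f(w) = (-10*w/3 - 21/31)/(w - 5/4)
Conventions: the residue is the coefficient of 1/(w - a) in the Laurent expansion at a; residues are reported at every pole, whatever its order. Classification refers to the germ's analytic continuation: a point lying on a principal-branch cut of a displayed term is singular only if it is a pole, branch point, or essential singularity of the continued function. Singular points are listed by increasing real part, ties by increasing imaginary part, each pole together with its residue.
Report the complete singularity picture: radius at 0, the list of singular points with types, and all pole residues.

Denominator factor (w - 5/4): pole of order 1 at 5/4, modulus 5/4.
The radius of convergence is the smallest modulus among the singular points: 5/4.
At the order-1 pole 5/4 set g(w) = (w - (5/4))*f(w) = -10*w/3 - 21/31.
Simple pole: residue = g(a) at a = 5/4, which is -901/186.

Radius of convergence at 0: 5/4.
At 5/4: a pole of order 1; residue -901/186.


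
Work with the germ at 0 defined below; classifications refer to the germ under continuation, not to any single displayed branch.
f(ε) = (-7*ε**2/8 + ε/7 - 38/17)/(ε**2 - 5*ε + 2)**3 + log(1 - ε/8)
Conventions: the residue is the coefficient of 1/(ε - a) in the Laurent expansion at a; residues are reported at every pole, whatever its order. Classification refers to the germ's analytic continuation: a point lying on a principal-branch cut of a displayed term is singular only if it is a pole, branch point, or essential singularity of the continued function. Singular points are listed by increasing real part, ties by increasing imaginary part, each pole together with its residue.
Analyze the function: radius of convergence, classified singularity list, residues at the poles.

Radius of convergence at 0: 5/2 - (1/2)*sqrt(17).
At 5/2 - (1/2)*sqrt(17): a pole of order 3; residue (34885/4677176)*sqrt(17).
At 5/2 + (1/2)*sqrt(17): a pole of order 3; residue -(34885/4677176)*sqrt(17).
At 8: a logarithmic branch point.

Denominator factor (ε**2 - 5*ε + 2)^3: discriminant 17, real irrational roots 5/2 + (1/2)*sqrt(17) and 5/2 - (1/2)*sqrt(17); poles of order 3, moduli 5/2 + (1/2)*sqrt(17) and 5/2 - (1/2)*sqrt(17).
Branch term (1)*log(1 - ε/(8)): its argument vanishes at ε = 8, a logarithmic branch point, modulus 8.
The radius of convergence is the smallest modulus among the singular points: 5/2 - (1/2)*sqrt(17).
The branch term is analytic at 5/2 - (1/2)*sqrt(17) and contributes nothing to the residue; only the rational part matters.
The factor ε**2 - 5*ε + 2 splits as (ε - a)(ε - a') with a = 5/2 - (1/2)*sqrt(17), a' = 5/2 + (1/2)*sqrt(17). At the order-3 pole a set g(ε) = (ε - a)^3*(rational part) = [-7*ε**2/8 + ε/7 - 38/17] / (ε - a')^3.
Order-3 pole: residue = g''(a)/2; g''(5/2 - (1/2)*sqrt(17)) = (34885/2338588)*sqrt(17), so the residue is (34885/4677176)*sqrt(17).
The branch term is analytic at 5/2 + (1/2)*sqrt(17) and contributes nothing to the residue; only the rational part matters.
The factor ε**2 - 5*ε + 2 splits as (ε - a)(ε - a') with a = 5/2 + (1/2)*sqrt(17), a' = 5/2 - (1/2)*sqrt(17). At the order-3 pole a set g(ε) = (ε - a)^3*(rational part) = [-7*ε**2/8 + ε/7 - 38/17] / (ε - a')^3.
Order-3 pole: residue = g''(a)/2; g''(5/2 + (1/2)*sqrt(17)) = -(34885/2338588)*sqrt(17), so the residue is -(34885/4677176)*sqrt(17).
List the singular points by increasing real part (a conjugate pair: the negative imaginary part first).


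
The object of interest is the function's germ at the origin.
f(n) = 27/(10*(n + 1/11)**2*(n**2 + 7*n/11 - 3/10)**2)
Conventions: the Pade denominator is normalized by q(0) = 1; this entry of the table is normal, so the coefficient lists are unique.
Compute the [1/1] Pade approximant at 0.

The Pade approximant has numerator coefficients [3630, -1527295/293]; denominator coefficients [1, 105209/6446].

Taylor coefficients needed (expand at 0): a_0 = 3630, a_1 = -64460, a_2 = 1052090.
Write the denominator as Q(n) = 1 + q1*n. Requiring Q*f - P = O(n^3) with deg P <= 1 kills the coefficients of n^2..n^2 in Q*f:
  n^2: a_2 + q1*a_1 = 0, i.e. 1052090 + (-64460)*q1 = 0.
Solving this linear system: q1 = 105209/6446.
The numerator is Q*f truncated at degree 1: P0 = a_0 = 3630; P1 = a_1 + q1*a_0 = -1527295/293.


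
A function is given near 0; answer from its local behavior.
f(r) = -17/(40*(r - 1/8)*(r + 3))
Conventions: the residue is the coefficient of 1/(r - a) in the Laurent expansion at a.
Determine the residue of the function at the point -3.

The residue is 17/125.

At the order-1 pole -3 set g(r) = (r - (-3))*f(r) = -17/(40*(r - 1/8)).
Simple pole: residue = g(a) at a = -3, which is 17/125.


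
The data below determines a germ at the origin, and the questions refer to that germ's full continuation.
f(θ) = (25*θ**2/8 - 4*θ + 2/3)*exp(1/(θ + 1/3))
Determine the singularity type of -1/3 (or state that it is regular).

The point is an essential singularity.

The exponent 1/(θ - (-1/3)) has a pole at -1/3, so exp(1/(θ - (-1/3))) takes every nonzero value near it: an essential singularity (not a pole of any order).


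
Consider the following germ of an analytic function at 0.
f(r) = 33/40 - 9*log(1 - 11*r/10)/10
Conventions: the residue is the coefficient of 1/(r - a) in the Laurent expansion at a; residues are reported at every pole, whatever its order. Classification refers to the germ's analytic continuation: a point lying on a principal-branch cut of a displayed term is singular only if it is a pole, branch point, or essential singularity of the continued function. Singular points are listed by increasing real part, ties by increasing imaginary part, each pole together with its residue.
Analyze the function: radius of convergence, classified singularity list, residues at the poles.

Branch term (-9/10)*log(1 - r/(10/11)): its argument vanishes at r = 10/11, a logarithmic branch point, modulus 10/11.
The radius of convergence is the smallest modulus among the singular points: 10/11.

Radius of convergence at 0: 10/11.
At 10/11: a logarithmic branch point.


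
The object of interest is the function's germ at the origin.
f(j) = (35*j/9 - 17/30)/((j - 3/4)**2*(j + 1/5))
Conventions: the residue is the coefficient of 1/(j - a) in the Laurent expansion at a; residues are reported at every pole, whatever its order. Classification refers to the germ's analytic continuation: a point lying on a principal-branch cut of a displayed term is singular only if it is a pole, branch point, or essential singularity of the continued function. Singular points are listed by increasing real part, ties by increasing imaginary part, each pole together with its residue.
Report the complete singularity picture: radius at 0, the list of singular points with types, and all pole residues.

Denominator factor (j + 1/5): pole of order 1 at -1/5, modulus 1/5.
Denominator factor (j - 3/4)^2: pole of order 2 at 3/4, modulus 3/4.
The radius of convergence is the smallest modulus among the singular points: 1/5.
At the order-1 pole -1/5 set g(j) = (j - (-1/5))*f(j) = (35*j/9 - 17/30)/(j - 3/4)**2.
Simple pole: residue = g(a) at a = -1/5, which is -4840/3249.
At the order-2 pole 3/4 set g(j) = (j - (3/4))^2*f(j) = (35*j/9 - 17/30)/(j + 1/5).
Order-2 pole: residue = g'(a); g'(3/4) = 4840/3249, so the residue is 4840/3249.
List the singular points by increasing real part (a conjugate pair: the negative imaginary part first).

Radius of convergence at 0: 1/5.
At -1/5: a pole of order 1; residue -4840/3249.
At 3/4: a pole of order 2; residue 4840/3249.


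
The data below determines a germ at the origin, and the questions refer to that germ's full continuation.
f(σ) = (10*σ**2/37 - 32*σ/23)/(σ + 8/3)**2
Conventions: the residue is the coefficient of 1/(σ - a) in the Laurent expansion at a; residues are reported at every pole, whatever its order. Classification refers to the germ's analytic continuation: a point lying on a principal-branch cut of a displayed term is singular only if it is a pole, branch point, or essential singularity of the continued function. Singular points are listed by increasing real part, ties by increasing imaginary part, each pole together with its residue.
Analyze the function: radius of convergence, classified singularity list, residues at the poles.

Denominator factor (σ + 8/3)^2: pole of order 2 at -8/3, modulus 8/3.
The radius of convergence is the smallest modulus among the singular points: 8/3.
At the order-2 pole -8/3 set g(σ) = (σ - (-8/3))^2*f(σ) = 10*σ**2/37 - 32*σ/23.
Order-2 pole: residue = g'(a); g'(-8/3) = -7232/2553, so the residue is -7232/2553.

Radius of convergence at 0: 8/3.
At -8/3: a pole of order 2; residue -7232/2553.


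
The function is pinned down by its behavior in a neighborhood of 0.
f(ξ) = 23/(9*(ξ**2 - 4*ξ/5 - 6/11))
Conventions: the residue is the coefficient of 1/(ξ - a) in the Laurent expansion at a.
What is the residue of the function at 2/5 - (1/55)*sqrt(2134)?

The residue is -(115/3492)*sqrt(2134).

The factor ξ**2 - 4*ξ/5 - 6/11 splits as (ξ - a)(ξ - a') with a = 2/5 - (1/55)*sqrt(2134), a' = 2/5 + (1/55)*sqrt(2134). At the order-1 pole a set g(ξ) = (ξ - a)*f(ξ) = [23/9] / (ξ - a').
Simple pole: residue = g(a) at a = 2/5 - (1/55)*sqrt(2134), which is -(115/3492)*sqrt(2134).


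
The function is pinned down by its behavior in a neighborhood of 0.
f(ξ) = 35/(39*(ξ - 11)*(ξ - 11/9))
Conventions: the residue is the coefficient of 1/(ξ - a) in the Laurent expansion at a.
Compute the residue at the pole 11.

At the order-1 pole 11 set g(ξ) = (ξ - (11))*f(ξ) = 35/(39*(ξ - 11/9)).
Simple pole: residue = g(a) at a = 11, which is 105/1144.

The residue is 105/1144.


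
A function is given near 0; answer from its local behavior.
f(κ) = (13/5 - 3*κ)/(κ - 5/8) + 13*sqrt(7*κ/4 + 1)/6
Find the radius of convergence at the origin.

Denominator factor (κ - 5/8): pole of order 1 at 5/8, modulus 5/8.
Branch term (13/6)*sqrt(1 - κ/(-4/7)): its argument vanishes at κ = -4/7, a square-root branch point, modulus 4/7.
The radius of convergence is the smallest modulus among the singular points: 4/7.

The radius of convergence is 4/7.


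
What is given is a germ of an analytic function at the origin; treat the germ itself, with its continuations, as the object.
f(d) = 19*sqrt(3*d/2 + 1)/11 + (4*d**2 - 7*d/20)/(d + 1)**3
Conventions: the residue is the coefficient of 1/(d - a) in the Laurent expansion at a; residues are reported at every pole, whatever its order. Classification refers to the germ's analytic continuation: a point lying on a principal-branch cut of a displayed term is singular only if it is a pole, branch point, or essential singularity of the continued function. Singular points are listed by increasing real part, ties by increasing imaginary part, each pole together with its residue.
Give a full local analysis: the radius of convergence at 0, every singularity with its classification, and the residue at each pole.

Denominator factor (d + 1)^3: pole of order 3 at -1, modulus 1.
Branch term (19/11)*sqrt(1 - d/(-2/3)): its argument vanishes at d = -2/3, a square-root branch point, modulus 2/3.
The radius of convergence is the smallest modulus among the singular points: 2/3.
The branch term is analytic at -1 and contributes nothing to the residue; only the rational part matters.
At the order-3 pole -1 set g(d) = (d - (-1))^3*(rational part) = 4*d**2 - 7*d/20.
Order-3 pole: residue = g''(a)/2; g''(-1) = 8, so the residue is 4.
List the singular points by increasing real part (a conjugate pair: the negative imaginary part first).

Radius of convergence at 0: 2/3.
At -1: a pole of order 3; residue 4.
At -2/3: an algebraic (square-root) branch point.


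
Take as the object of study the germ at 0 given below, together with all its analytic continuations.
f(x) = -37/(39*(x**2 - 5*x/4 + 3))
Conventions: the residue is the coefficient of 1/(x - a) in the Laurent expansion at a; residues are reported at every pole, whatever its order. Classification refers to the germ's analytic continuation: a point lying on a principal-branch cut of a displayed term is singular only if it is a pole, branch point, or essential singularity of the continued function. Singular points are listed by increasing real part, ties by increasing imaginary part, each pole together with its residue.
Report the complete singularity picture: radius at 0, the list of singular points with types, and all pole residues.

Radius of convergence at 0: sqrt(3).
At (5/8) - ((1/8)*sqrt(167))*i: a pole of order 1; residue -((148/6513)*sqrt(167))*i.
At (5/8) + ((1/8)*sqrt(167))*i: a pole of order 1; residue ((148/6513)*sqrt(167))*i.

Denominator factor (x**2 - 5*x/4 + 3): discriminant -167/16, complex-conjugate roots (5/8) + ((1/8)*sqrt(167))*i and (5/8) - ((1/8)*sqrt(167))*i; poles of order 1, moduli sqrt(3) and sqrt(3).
The radius of convergence is the smallest modulus among the singular points: sqrt(3).
The factor x**2 - 5*x/4 + 3 splits as (x - a)(x - a') with a = (5/8) - ((1/8)*sqrt(167))*i, a' = (5/8) + ((1/8)*sqrt(167))*i. At the order-1 pole a set g(x) = (x - a)*f(x) = [-37/39] / (x - a').
Simple pole: residue = g(a) at a = (5/8) - ((1/8)*sqrt(167))*i, which is -((148/6513)*sqrt(167))*i.
The factor x**2 - 5*x/4 + 3 splits as (x - a)(x - a') with a = (5/8) + ((1/8)*sqrt(167))*i, a' = (5/8) - ((1/8)*sqrt(167))*i. At the order-1 pole a set g(x) = (x - a)*f(x) = [-37/39] / (x - a').
Simple pole: residue = g(a) at a = (5/8) + ((1/8)*sqrt(167))*i, which is ((148/6513)*sqrt(167))*i.
List the singular points by increasing real part (a conjugate pair: the negative imaginary part first).


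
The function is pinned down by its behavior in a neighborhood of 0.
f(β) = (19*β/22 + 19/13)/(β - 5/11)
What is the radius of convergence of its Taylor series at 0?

Denominator factor (β - 5/11): pole of order 1 at 5/11, modulus 5/11.
The radius of convergence is the smallest modulus among the singular points: 5/11.

The radius of convergence is 5/11.


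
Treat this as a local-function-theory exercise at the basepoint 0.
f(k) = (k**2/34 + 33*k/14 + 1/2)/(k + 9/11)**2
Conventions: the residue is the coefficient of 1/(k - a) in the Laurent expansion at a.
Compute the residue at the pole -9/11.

The residue is 6045/2618.

At the order-2 pole -9/11 set g(k) = (k - (-9/11))^2*f(k) = k**2/34 + 33*k/14 + 1/2.
Order-2 pole: residue = g'(a); g'(-9/11) = 6045/2618, so the residue is 6045/2618.


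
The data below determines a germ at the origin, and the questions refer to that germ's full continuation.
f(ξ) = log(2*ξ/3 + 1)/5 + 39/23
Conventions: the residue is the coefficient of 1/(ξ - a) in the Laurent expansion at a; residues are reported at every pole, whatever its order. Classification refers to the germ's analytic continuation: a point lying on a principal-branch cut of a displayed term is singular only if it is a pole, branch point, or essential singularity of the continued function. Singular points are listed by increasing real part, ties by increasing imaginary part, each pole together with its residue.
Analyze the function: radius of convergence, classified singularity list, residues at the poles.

Branch term (1/5)*log(1 - ξ/(-3/2)): its argument vanishes at ξ = -3/2, a logarithmic branch point, modulus 3/2.
The radius of convergence is the smallest modulus among the singular points: 3/2.

Radius of convergence at 0: 3/2.
At -3/2: a logarithmic branch point.


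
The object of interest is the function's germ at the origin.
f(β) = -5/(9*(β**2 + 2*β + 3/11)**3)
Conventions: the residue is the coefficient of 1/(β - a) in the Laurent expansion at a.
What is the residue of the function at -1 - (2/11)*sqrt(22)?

The residue is (605/12288)*sqrt(22).

The factor β**2 + 2*β + 3/11 splits as (β - a)(β - a') with a = -1 - (2/11)*sqrt(22), a' = -1 + (2/11)*sqrt(22). At the order-3 pole a set g(β) = (β - a)^3*f(β) = [-5/9] / (β - a')^3.
Order-3 pole: residue = g''(a)/2; g''(-1 - (2/11)*sqrt(22)) = (605/6144)*sqrt(22), so the residue is (605/12288)*sqrt(22).


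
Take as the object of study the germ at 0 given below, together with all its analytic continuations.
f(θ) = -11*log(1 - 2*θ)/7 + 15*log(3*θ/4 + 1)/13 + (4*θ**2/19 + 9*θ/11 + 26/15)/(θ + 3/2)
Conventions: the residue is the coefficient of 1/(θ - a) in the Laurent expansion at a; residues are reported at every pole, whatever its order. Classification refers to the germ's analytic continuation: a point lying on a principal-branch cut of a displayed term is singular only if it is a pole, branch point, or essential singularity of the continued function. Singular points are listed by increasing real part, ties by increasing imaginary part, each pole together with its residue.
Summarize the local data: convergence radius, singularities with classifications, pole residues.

Denominator factor (θ + 3/2): pole of order 1 at -3/2, modulus 3/2.
Branch term (15/13)*log(1 - θ/(-4/3)): its argument vanishes at θ = -4/3, a logarithmic branch point, modulus 4/3.
Branch term (-11/7)*log(1 - θ/(1/2)): its argument vanishes at θ = 1/2, a logarithmic branch point, modulus 1/2.
The radius of convergence is the smallest modulus among the singular points: 1/2.
The branch terms are analytic at -3/2 and contribute nothing to the residue; only the rational part matters.
At the order-1 pole -3/2 set g(θ) = (θ - (-3/2))*(rational part) = 4*θ**2/19 + 9*θ/11 + 26/15.
Simple pole: residue = g(a) at a = -3/2, which is 6143/6270.
List the singular points by increasing real part (a conjugate pair: the negative imaginary part first).

Radius of convergence at 0: 1/2.
At -3/2: a pole of order 1; residue 6143/6270.
At -4/3: a logarithmic branch point.
At 1/2: a logarithmic branch point.


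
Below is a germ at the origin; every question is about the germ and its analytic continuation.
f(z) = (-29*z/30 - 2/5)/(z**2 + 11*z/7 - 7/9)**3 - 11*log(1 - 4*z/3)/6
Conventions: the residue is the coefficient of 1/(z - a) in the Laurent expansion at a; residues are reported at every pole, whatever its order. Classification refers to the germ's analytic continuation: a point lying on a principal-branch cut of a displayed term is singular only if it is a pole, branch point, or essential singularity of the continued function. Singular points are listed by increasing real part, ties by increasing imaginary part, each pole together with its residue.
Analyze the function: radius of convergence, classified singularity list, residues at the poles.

Radius of convergence at 0: -11/14 + (1/42)*sqrt(2461).
At -11/14 - (1/42)*sqrt(2461): a pole of order 3; residue -(88099893/149050981810)*sqrt(2461).
At -11/14 + (1/42)*sqrt(2461): a pole of order 3; residue (88099893/149050981810)*sqrt(2461).
At 3/4: a logarithmic branch point.

Denominator factor (z**2 + 11*z/7 - 7/9)^3: discriminant 2461/441, real irrational roots -11/14 + (1/42)*sqrt(2461) and -11/14 - (1/42)*sqrt(2461); poles of order 3, moduli -11/14 + (1/42)*sqrt(2461) and 11/14 + (1/42)*sqrt(2461).
Branch term (-11/6)*log(1 - z/(3/4)): its argument vanishes at z = 3/4, a logarithmic branch point, modulus 3/4.
The radius of convergence is the smallest modulus among the singular points: -11/14 + (1/42)*sqrt(2461).
The branch term is analytic at -11/14 - (1/42)*sqrt(2461) and contributes nothing to the residue; only the rational part matters.
The factor z**2 + 11*z/7 - 7/9 splits as (z - a)(z - a') with a = -11/14 - (1/42)*sqrt(2461), a' = -11/14 + (1/42)*sqrt(2461). At the order-3 pole a set g(z) = (z - a)^3*(rational part) = [-29*z/30 - 2/5] / (z - a')^3.
Order-3 pole: residue = g''(a)/2; g''(-11/14 - (1/42)*sqrt(2461)) = -(88099893/74525490905)*sqrt(2461), so the residue is -(88099893/149050981810)*sqrt(2461).
The branch term is analytic at -11/14 + (1/42)*sqrt(2461) and contributes nothing to the residue; only the rational part matters.
The factor z**2 + 11*z/7 - 7/9 splits as (z - a)(z - a') with a = -11/14 + (1/42)*sqrt(2461), a' = -11/14 - (1/42)*sqrt(2461). At the order-3 pole a set g(z) = (z - a)^3*(rational part) = [-29*z/30 - 2/5] / (z - a')^3.
Order-3 pole: residue = g''(a)/2; g''(-11/14 + (1/42)*sqrt(2461)) = (88099893/74525490905)*sqrt(2461), so the residue is (88099893/149050981810)*sqrt(2461).
List the singular points by increasing real part (a conjugate pair: the negative imaginary part first).


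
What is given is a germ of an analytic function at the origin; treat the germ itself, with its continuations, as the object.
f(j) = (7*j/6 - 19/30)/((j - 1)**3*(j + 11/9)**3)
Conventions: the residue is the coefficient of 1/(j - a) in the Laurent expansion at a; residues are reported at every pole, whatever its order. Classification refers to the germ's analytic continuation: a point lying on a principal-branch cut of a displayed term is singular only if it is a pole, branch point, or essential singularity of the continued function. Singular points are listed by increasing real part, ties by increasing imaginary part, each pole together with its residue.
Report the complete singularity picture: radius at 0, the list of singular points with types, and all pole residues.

Radius of convergence at 0: 1.
At -11/9: a pole of order 3; residue 675783/8000000.
At 1: a pole of order 3; residue -675783/8000000.

Denominator factor (j + 11/9)^3: pole of order 3 at -11/9, modulus 11/9.
Denominator factor (j - 1)^3: pole of order 3 at 1, modulus 1.
The radius of convergence is the smallest modulus among the singular points: 1.
At the order-3 pole -11/9 set g(j) = (j - (-11/9))^3*f(j) = (7*j/6 - 19/30)/(j - 1)**3.
Order-3 pole: residue = g''(a)/2; g''(-11/9) = 675783/4000000, so the residue is 675783/8000000.
At the order-3 pole 1 set g(j) = (j - (1))^3*f(j) = (7*j/6 - 19/30)/(j + 11/9)**3.
Order-3 pole: residue = g''(a)/2; g''(1) = -675783/4000000, so the residue is -675783/8000000.
List the singular points by increasing real part (a conjugate pair: the negative imaginary part first).


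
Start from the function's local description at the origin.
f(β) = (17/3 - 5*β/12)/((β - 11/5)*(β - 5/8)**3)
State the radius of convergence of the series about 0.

Denominator factor (β - 5/8)^3: pole of order 3 at 5/8, modulus 5/8.
Denominator factor (β - 11/5): pole of order 1 at 11/5, modulus 11/5.
The radius of convergence is the smallest modulus among the singular points: 5/8.

The radius of convergence is 5/8.


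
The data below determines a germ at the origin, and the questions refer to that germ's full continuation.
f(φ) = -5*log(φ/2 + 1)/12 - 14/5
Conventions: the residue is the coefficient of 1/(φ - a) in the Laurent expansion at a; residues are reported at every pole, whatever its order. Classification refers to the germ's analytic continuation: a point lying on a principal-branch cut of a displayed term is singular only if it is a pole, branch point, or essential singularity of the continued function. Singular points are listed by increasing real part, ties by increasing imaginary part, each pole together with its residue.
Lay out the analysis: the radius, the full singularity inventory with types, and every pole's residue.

Branch term (-5/12)*log(1 - φ/(-2)): its argument vanishes at φ = -2, a logarithmic branch point, modulus 2.
The radius of convergence is the smallest modulus among the singular points: 2.

Radius of convergence at 0: 2.
At -2: a logarithmic branch point.


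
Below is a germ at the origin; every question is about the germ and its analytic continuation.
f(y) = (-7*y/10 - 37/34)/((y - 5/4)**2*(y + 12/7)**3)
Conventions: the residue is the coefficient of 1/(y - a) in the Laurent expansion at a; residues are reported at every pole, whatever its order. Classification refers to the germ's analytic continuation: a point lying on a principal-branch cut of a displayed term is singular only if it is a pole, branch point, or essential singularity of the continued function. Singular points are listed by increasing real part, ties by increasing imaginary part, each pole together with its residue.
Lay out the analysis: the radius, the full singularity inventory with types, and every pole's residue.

Radius of convergence at 0: 5/4.
At -12/7: a pole of order 3; residue -199302208/4033957285.
At 5/4: a pole of order 2; residue 199302208/4033957285.

Denominator factor (y - 5/4)^2: pole of order 2 at 5/4, modulus 5/4.
Denominator factor (y + 12/7)^3: pole of order 3 at -12/7, modulus 12/7.
The radius of convergence is the smallest modulus among the singular points: 5/4.
At the order-3 pole -12/7 set g(y) = (y - (-12/7))^3*f(y) = (-7*y/10 - 37/34)/(y - 5/4)**2.
Order-3 pole: residue = g''(a)/2; g''(-12/7) = -398604416/4033957285, so the residue is -199302208/4033957285.
At the order-2 pole 5/4 set g(y) = (y - (5/4))^2*f(y) = (-7*y/10 - 37/34)/(y + 12/7)**3.
Order-2 pole: residue = g'(a); g'(5/4) = 199302208/4033957285, so the residue is 199302208/4033957285.
List the singular points by increasing real part (a conjugate pair: the negative imaginary part first).


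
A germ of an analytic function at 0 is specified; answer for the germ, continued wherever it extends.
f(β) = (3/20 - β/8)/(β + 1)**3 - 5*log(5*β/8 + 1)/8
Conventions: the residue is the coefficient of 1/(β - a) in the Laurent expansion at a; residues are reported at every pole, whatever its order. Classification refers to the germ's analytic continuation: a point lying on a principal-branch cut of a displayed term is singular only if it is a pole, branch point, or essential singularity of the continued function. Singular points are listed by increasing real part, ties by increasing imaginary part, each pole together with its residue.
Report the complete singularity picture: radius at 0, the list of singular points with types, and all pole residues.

Radius of convergence at 0: 1.
At -8/5: a logarithmic branch point.
At -1: a pole of order 3; residue 0.

Denominator factor (β + 1)^3: pole of order 3 at -1, modulus 1.
Branch term (-5/8)*log(1 - β/(-8/5)): its argument vanishes at β = -8/5, a logarithmic branch point, modulus 8/5.
The radius of convergence is the smallest modulus among the singular points: 1.
The branch term is analytic at -1 and contributes nothing to the residue; only the rational part matters.
At the order-3 pole -1 set g(β) = (β - (-1))^3*(rational part) = 3/20 - β/8.
Order-3 pole: residue = g''(a)/2; g''(-1) = 0, so the residue is 0.
List the singular points by increasing real part (a conjugate pair: the negative imaginary part first).


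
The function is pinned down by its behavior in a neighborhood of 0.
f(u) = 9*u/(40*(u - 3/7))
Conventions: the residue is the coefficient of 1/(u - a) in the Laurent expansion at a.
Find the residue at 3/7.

The residue is 27/280.

At the order-1 pole 3/7 set g(u) = (u - (3/7))*f(u) = 9*u/40.
Simple pole: residue = g(a) at a = 3/7, which is 27/280.


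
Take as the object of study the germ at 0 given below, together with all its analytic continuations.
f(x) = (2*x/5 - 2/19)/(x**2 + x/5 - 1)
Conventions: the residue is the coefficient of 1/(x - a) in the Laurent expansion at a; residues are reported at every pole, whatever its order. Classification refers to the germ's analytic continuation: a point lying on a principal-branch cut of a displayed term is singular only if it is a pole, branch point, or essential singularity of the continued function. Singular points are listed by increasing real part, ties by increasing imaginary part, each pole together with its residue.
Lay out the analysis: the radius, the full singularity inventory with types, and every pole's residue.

Denominator factor (x**2 + x/5 - 1): discriminant 101/25, real irrational roots -1/10 + (1/10)*sqrt(101) and -1/10 - (1/10)*sqrt(101); poles of order 1, moduli -1/10 + (1/10)*sqrt(101) and 1/10 + (1/10)*sqrt(101).
The radius of convergence is the smallest modulus among the singular points: -1/10 + (1/10)*sqrt(101).
The factor x**2 + x/5 - 1 splits as (x - a)(x - a') with a = -1/10 - (1/10)*sqrt(101), a' = -1/10 + (1/10)*sqrt(101). At the order-1 pole a set g(x) = (x - a)*f(x) = [2*x/5 - 2/19] / (x - a').
Simple pole: residue = g(a) at a = -1/10 - (1/10)*sqrt(101), which is 1/5 + (69/9595)*sqrt(101).
The factor x**2 + x/5 - 1 splits as (x - a)(x - a') with a = -1/10 + (1/10)*sqrt(101), a' = -1/10 - (1/10)*sqrt(101). At the order-1 pole a set g(x) = (x - a)*f(x) = [2*x/5 - 2/19] / (x - a').
Simple pole: residue = g(a) at a = -1/10 + (1/10)*sqrt(101), which is 1/5 - (69/9595)*sqrt(101).
List the singular points by increasing real part (a conjugate pair: the negative imaginary part first).

Radius of convergence at 0: -1/10 + (1/10)*sqrt(101).
At -1/10 - (1/10)*sqrt(101): a pole of order 1; residue 1/5 + (69/9595)*sqrt(101).
At -1/10 + (1/10)*sqrt(101): a pole of order 1; residue 1/5 - (69/9595)*sqrt(101).


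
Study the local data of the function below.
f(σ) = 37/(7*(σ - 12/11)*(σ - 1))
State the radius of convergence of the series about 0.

Denominator factor (σ - 1): pole of order 1 at 1, modulus 1.
Denominator factor (σ - 12/11): pole of order 1 at 12/11, modulus 12/11.
The radius of convergence is the smallest modulus among the singular points: 1.

The radius of convergence is 1.


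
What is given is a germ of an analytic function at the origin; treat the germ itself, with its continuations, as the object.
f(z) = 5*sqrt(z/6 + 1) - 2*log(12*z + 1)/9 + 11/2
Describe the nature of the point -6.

The point is an algebraic (square-root) branch point.

The term (5)*sqrt(1 - z/(-6)) has argument 1 - -6/(-6) = 0 at -6: a square-root (algebraic, two-sheeted) branch point; the remaining terms are analytic or single-valued there.


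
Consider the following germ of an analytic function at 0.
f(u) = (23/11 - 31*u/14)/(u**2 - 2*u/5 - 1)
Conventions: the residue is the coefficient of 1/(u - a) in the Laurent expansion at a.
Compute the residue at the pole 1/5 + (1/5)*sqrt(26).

The residue is -31/28 + (1269/8008)*sqrt(26).

The factor u**2 - 2*u/5 - 1 splits as (u - a)(u - a') with a = 1/5 + (1/5)*sqrt(26), a' = 1/5 - (1/5)*sqrt(26). At the order-1 pole a set g(u) = (u - a)*f(u) = [23/11 - 31*u/14] / (u - a').
Simple pole: residue = g(a) at a = 1/5 + (1/5)*sqrt(26), which is -31/28 + (1269/8008)*sqrt(26).


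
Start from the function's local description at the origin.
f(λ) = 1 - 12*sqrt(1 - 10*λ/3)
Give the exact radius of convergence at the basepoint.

The radius of convergence is 3/10.

Branch term (-12)*sqrt(1 - λ/(3/10)): its argument vanishes at λ = 3/10, a square-root branch point, modulus 3/10.
The radius of convergence is the smallest modulus among the singular points: 3/10.


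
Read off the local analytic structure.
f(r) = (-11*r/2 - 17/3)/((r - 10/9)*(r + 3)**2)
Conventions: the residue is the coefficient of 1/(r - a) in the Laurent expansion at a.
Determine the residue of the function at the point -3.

The residue is 954/1369.

At the order-2 pole -3 set g(r) = (r - (-3))^2*f(r) = (-11*r/2 - 17/3)/(r - 10/9).
Order-2 pole: residue = g'(a); g'(-3) = 954/1369, so the residue is 954/1369.


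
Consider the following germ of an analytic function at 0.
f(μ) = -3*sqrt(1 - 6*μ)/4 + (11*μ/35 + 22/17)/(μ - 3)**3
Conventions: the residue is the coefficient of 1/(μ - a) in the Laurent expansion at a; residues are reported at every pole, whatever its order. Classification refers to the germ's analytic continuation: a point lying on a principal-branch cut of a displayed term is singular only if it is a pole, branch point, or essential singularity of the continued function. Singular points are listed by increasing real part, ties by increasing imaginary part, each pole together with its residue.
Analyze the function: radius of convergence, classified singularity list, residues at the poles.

Radius of convergence at 0: 1/6.
At 1/6: an algebraic (square-root) branch point.
At 3: a pole of order 3; residue 0.

Denominator factor (μ - 3)^3: pole of order 3 at 3, modulus 3.
Branch term (-3/4)*sqrt(1 - μ/(1/6)): its argument vanishes at μ = 1/6, a square-root branch point, modulus 1/6.
The radius of convergence is the smallest modulus among the singular points: 1/6.
The branch term is analytic at 3 and contributes nothing to the residue; only the rational part matters.
At the order-3 pole 3 set g(μ) = (μ - (3))^3*(rational part) = 11*μ/35 + 22/17.
Order-3 pole: residue = g''(a)/2; g''(3) = 0, so the residue is 0.
List the singular points by increasing real part (a conjugate pair: the negative imaginary part first).


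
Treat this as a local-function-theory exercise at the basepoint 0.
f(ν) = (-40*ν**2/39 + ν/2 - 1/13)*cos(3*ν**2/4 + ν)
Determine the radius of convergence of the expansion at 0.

The factor cos(3*ν**2/4 + ν) is entire and contributes no finite singular point.
The polynomial part has no poles.
No finite singular points: the Taylor series at 0 converges everywhere.

The radius of convergence is infinite.


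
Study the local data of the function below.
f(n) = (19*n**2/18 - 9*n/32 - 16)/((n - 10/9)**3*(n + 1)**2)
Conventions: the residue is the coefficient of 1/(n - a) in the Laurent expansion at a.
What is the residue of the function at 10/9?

The residue is -1287009/521284.

At the order-3 pole 10/9 set g(n) = (n - (10/9))^3*f(n) = (19*n**2/18 - 9*n/32 - 16)/(n + 1)**2.
Order-3 pole: residue = g''(a)/2; g''(10/9) = -1287009/260642, so the residue is -1287009/521284.


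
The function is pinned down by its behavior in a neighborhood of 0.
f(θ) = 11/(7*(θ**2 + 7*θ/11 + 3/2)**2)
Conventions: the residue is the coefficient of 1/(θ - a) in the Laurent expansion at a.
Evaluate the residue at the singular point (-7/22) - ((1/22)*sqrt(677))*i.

The residue is ((29282/3208303)*sqrt(677))*i.

The factor θ**2 + 7*θ/11 + 3/2 splits as (θ - a)(θ - a') with a = (-7/22) - ((1/22)*sqrt(677))*i, a' = (-7/22) + ((1/22)*sqrt(677))*i. At the order-2 pole a set g(θ) = (θ - a)^2*f(θ) = [11/7] / (θ - a')^2.
Order-2 pole: residue = g'(a); g'((-7/22) - ((1/22)*sqrt(677))*i) = ((29282/3208303)*sqrt(677))*i, so the residue is ((29282/3208303)*sqrt(677))*i.


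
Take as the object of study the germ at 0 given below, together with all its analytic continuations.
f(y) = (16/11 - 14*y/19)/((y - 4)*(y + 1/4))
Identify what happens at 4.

The denominator factor y - 4 vanishes at 4 and appears to the power 1; the numerator there equals -312/209, nonzero, and no other factor vanishes.
Hence a pole whose order is the multiplicity, 1.

The point is a pole of order 1.


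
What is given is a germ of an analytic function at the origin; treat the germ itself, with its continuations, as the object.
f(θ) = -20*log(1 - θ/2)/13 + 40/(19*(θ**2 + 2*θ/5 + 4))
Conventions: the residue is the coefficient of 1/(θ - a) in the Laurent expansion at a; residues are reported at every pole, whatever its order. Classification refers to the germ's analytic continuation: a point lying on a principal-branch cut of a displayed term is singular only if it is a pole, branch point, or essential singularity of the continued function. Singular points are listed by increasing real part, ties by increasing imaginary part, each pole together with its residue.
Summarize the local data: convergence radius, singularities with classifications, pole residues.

Denominator factor (θ**2 + 2*θ/5 + 4): discriminant -396/25, complex-conjugate roots (-1/5) + ((3/5)*sqrt(11))*i and (-1/5) - ((3/5)*sqrt(11))*i; poles of order 1, moduli 2 and 2.
Branch term (-20/13)*log(1 - θ/(2)): its argument vanishes at θ = 2, a logarithmic branch point, modulus 2.
The radius of convergence is the smallest modulus among the singular points: 2.
The branch term is analytic at (-1/5) - ((3/5)*sqrt(11))*i and contributes nothing to the residue; only the rational part matters.
The factor θ**2 + 2*θ/5 + 4 splits as (θ - a)(θ - a') with a = (-1/5) - ((3/5)*sqrt(11))*i, a' = (-1/5) + ((3/5)*sqrt(11))*i. At the order-1 pole a set g(θ) = (θ - a)*(rational part) = [40/19] / (θ - a').
Simple pole: residue = g(a) at a = (-1/5) - ((3/5)*sqrt(11))*i, which is ((100/627)*sqrt(11))*i.
The branch term is analytic at (-1/5) + ((3/5)*sqrt(11))*i and contributes nothing to the residue; only the rational part matters.
The factor θ**2 + 2*θ/5 + 4 splits as (θ - a)(θ - a') with a = (-1/5) + ((3/5)*sqrt(11))*i, a' = (-1/5) - ((3/5)*sqrt(11))*i. At the order-1 pole a set g(θ) = (θ - a)*(rational part) = [40/19] / (θ - a').
Simple pole: residue = g(a) at a = (-1/5) + ((3/5)*sqrt(11))*i, which is -((100/627)*sqrt(11))*i.
List the singular points by increasing real part (a conjugate pair: the negative imaginary part first).

Radius of convergence at 0: 2.
At (-1/5) - ((3/5)*sqrt(11))*i: a pole of order 1; residue ((100/627)*sqrt(11))*i.
At (-1/5) + ((3/5)*sqrt(11))*i: a pole of order 1; residue -((100/627)*sqrt(11))*i.
At 2: a logarithmic branch point.


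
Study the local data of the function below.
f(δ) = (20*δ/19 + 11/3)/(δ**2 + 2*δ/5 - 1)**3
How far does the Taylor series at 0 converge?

The radius of convergence is -1/5 + (1/5)*sqrt(26).

Denominator factor (δ**2 + 2*δ/5 - 1)^3: discriminant 104/25, real irrational roots -1/5 + (1/5)*sqrt(26) and -1/5 - (1/5)*sqrt(26); poles of order 3, moduli -1/5 + (1/5)*sqrt(26) and 1/5 + (1/5)*sqrt(26).
The radius of convergence is the smallest modulus among the singular points: -1/5 + (1/5)*sqrt(26).


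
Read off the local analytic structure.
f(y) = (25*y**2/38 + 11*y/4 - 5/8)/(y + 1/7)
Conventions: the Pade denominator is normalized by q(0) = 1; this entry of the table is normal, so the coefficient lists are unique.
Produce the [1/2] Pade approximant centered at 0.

The Pade approximant has numerator coefficients [-35/8, 493213/24326]; denominator coefficients [1, 82291/12163, -374050/231097].

Taylor coefficients needed (expand at 0): a_0 = -35/8, a_1 = 399/8, a_2 = -52367/152, a_3 = 366569/152.
Write the denominator as Q(y) = 1 + q1*y + q2*y^2. Requiring Q*f - P = O(y^4) with deg P <= 1 kills the coefficients of y^2..y^3 in Q*f:
  y^2: a_2 + q1*a_1 + q2*a_0 = 0, i.e. -52367/152 + (399/8)*q1 + (-35/8)*q2 = 0.
  y^3: a_3 + q1*a_2 + q2*a_1 = 0, i.e. 366569/152 + (-52367/152)*q1 + (399/8)*q2 = 0.
Solving this linear system: q1 = 82291/12163, q2 = -374050/231097.
The numerator is Q*f truncated at degree 1: P0 = a_0 = -35/8; P1 = a_1 + q1*a_0 = 493213/24326.
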